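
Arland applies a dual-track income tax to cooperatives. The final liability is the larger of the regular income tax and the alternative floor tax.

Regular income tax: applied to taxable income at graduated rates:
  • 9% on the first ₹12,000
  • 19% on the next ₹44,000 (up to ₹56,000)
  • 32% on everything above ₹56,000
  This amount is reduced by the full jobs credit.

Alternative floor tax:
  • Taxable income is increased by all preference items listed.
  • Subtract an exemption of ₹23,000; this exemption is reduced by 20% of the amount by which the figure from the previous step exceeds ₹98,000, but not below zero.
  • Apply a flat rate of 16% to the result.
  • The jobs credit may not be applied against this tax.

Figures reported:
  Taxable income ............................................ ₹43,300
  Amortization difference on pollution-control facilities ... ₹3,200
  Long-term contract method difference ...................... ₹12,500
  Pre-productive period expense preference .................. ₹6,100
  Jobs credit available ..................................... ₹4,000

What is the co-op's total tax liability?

₹6,736

Alternative floor tax:
  Adjusted income: ₹43,300 + ₹3,200 + ₹12,500 + ₹6,100 = ₹65,100
  Exemption: ₹65,100 ≤ ₹98,000, so full ₹23,000 applies
  Base: ₹65,100 − ₹23,000 = ₹42,100
  ₹42,100 × 16% = ₹6,736

Regular income tax:
  ₹12,000 × 9% = ₹1,080
  ₹31,300 × 19% = ₹5,947
  → ₹7,027
  Less jobs credit ₹4,000 → ₹3,027

₹6,736 > ₹3,027, so the alternative floor tax is the binding amount.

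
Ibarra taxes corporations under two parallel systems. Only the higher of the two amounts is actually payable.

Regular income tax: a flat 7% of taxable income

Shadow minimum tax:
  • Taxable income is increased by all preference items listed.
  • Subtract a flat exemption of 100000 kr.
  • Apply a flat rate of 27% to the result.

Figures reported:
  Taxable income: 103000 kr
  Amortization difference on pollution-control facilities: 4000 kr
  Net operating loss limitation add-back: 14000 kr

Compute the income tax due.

Regular income tax:
  103000 kr × 7% = 7210 kr

Shadow minimum tax:
  Adjusted income: 103000 kr + 4000 kr + 14000 kr = 121000 kr
  Less exemption 100000 kr → base 21000 kr
  21000 kr × 27% = 5670 kr

7210 kr > 5670 kr, so the regular income tax governs.

7210 kr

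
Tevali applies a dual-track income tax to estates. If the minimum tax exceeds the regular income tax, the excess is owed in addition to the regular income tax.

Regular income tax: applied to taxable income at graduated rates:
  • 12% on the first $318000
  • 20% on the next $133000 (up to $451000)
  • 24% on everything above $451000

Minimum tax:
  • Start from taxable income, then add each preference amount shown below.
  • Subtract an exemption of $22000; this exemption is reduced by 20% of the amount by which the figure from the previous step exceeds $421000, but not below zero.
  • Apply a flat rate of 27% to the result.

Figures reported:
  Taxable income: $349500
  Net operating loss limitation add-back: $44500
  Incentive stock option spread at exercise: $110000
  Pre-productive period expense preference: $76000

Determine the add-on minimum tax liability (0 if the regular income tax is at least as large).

Regular income tax:
  $318000 × 12% = $38160
  $31500 × 20% = $6300
  → $44460

Minimum tax:
  Adjusted income: $349500 + $44500 + $110000 + $76000 = $580000
  Exemption: 20% × ($580000 − $421000) = $31800 ≥ $22000, so the exemption is fully phased out
  Base: $580000 − $0 = $580000
  $580000 × 27% = $156600

Excess of minimum tax over regular income tax: $156600 − $44460 = $112140.

$112140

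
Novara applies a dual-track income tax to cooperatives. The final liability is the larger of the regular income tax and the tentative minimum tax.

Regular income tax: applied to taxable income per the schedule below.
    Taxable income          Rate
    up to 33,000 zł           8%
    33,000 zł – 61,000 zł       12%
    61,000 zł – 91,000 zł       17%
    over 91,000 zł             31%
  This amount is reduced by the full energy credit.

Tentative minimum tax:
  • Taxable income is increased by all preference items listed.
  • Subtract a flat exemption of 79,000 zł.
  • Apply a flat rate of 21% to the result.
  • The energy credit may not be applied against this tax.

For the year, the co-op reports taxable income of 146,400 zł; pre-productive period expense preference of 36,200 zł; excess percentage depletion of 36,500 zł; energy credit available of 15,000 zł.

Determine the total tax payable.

Tentative minimum tax:
  Adjusted income: 146,400 zł + 36,200 zł + 36,500 zł = 219,100 zł
  Less exemption 79,000 zł → base 140,100 zł
  140,100 zł × 21% = 29,421 zł

Regular income tax:
  33,000 zł × 8% = 2,640 zł
  28,000 zł × 12% = 3,360 zł
  30,000 zł × 17% = 5,100 zł
  55,400 zł × 31% = 17,174 zł
  → 28,274 zł
  Less energy credit 15,000 zł → 13,274 zł

29,421 zł > 13,274 zł, so the tentative minimum tax is the binding amount.

29,421 zł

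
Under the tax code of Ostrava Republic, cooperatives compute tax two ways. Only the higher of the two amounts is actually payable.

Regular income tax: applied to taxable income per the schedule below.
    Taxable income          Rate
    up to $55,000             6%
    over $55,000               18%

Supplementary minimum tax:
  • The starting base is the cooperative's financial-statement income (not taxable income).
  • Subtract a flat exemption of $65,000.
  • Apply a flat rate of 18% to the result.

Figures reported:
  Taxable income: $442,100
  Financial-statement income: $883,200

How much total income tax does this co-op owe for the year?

Regular income tax:
  $55,000 × 6% = $3,300
  $387,100 × 18% = $69,678
  → $72,978

Supplementary minimum tax:
  Base (financial-statement income): $883,200
  Less exemption $65,000 → base $818,200
  $818,200 × 18% = $147,276

$147,276 > $72,978, so the supplementary minimum tax is the binding amount.

$147,276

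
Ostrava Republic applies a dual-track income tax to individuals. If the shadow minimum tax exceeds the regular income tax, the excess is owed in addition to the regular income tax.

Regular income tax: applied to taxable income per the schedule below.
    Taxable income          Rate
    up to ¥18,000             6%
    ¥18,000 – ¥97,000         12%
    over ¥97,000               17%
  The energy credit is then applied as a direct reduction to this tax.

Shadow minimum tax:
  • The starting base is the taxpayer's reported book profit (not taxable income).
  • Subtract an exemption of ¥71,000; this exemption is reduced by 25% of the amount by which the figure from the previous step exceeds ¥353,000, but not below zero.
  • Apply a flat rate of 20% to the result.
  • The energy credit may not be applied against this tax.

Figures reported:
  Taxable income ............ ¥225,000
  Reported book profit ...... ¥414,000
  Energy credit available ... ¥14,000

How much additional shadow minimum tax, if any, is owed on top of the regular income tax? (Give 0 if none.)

Shadow minimum tax:
  Base (reported book profit): ¥414,000
  Exemption: ¥71,000 − 25% × (¥414,000 − ¥353,000) = ¥71,000 − ¥15,250 = ¥55,750
  Base: ¥414,000 − ¥55,750 = ¥358,250
  ¥358,250 × 20% = ¥71,650

Regular income tax:
  ¥18,000 × 6% = ¥1,080
  ¥79,000 × 12% = ¥9,480
  ¥128,000 × 17% = ¥21,760
  → ¥32,320
  Less energy credit ¥14,000 → ¥18,320

Excess of shadow minimum tax over regular income tax: ¥71,650 − ¥18,320 = ¥53,330.

¥53,330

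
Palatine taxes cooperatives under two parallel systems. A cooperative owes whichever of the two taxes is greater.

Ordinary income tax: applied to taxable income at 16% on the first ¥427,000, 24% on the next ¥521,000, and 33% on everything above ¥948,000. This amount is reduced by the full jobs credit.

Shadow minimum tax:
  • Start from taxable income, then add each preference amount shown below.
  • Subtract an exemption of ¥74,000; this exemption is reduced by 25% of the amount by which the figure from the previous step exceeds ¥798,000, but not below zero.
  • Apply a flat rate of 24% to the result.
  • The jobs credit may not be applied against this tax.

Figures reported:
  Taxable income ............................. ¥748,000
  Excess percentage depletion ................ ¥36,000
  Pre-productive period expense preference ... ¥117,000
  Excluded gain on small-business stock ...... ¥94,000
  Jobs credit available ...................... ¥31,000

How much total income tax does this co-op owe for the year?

Ordinary income tax:
  ¥427,000 × 16% = ¥68,320
  ¥321,000 × 24% = ¥77,040
  → ¥145,360
  Less jobs credit ¥31,000 → ¥114,360

Shadow minimum tax:
  Adjusted income: ¥748,000 + ¥36,000 + ¥117,000 + ¥94,000 = ¥995,000
  Exemption: ¥74,000 − 25% × (¥995,000 − ¥798,000) = ¥74,000 − ¥49,250 = ¥24,750
  Base: ¥995,000 − ¥24,750 = ¥970,250
  ¥970,250 × 24% = ¥232,860

¥232,860 > ¥114,360, so the shadow minimum tax is the binding amount.

¥232,860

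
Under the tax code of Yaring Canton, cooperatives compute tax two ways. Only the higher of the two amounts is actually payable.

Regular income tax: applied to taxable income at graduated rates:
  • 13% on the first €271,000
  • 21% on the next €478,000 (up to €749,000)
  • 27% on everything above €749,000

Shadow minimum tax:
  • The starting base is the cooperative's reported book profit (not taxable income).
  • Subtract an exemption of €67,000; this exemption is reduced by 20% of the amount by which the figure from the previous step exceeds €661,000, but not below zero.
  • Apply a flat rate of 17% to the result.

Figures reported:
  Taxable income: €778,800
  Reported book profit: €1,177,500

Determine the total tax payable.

€200,175

Regular income tax:
  €271,000 × 13% = €35,230
  €478,000 × 21% = €100,380
  €29,800 × 27% = €8,046
  → €143,656

Shadow minimum tax:
  Base (reported book profit): €1,177,500
  Exemption: 20% × (€1,177,500 − €661,000) = €103,300 ≥ €67,000, so the exemption is fully phased out
  Base: €1,177,500 − €0 = €1,177,500
  €1,177,500 × 17% = €200,175

€200,175 > €143,656, so the shadow minimum tax is the binding amount.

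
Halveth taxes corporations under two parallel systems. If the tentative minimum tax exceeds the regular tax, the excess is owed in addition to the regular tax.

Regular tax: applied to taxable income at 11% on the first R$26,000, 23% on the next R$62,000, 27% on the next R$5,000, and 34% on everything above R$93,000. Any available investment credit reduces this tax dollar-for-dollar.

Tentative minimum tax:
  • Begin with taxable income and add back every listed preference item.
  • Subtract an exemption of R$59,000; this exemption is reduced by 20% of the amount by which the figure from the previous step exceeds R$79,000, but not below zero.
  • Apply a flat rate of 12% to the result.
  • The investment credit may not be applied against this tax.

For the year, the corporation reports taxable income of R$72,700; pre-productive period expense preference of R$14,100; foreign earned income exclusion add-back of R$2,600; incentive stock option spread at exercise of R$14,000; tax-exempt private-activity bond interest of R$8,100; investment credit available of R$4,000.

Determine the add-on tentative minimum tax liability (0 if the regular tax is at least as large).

Tentative minimum tax:
  Adjusted income: R$72,700 + R$14,100 + R$2,600 + R$14,000 + R$8,100 = R$111,500
  Exemption: R$59,000 − 20% × (R$111,500 − R$79,000) = R$59,000 − R$6,500 = R$52,500
  Base: R$111,500 − R$52,500 = R$59,000
  R$59,000 × 12% = R$7,080

Regular tax:
  R$26,000 × 11% = R$2,860
  R$46,700 × 23% = R$10,741
  → R$13,601
  Less investment credit R$4,000 → R$9,601

R$7,080 ≤ R$9,601, so no add-on is due.

R$0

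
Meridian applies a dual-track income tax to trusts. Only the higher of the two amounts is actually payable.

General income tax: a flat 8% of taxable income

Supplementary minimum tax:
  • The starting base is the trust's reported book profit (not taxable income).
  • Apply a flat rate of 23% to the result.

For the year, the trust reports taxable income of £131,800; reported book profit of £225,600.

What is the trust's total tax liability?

Supplementary minimum tax:
  Base (reported book profit): £225,600
  £225,600 × 23% = £51,888

General income tax:
  £131,800 × 8% = £10,544

£51,888 > £10,544, so the supplementary minimum tax is the binding amount.

£51,888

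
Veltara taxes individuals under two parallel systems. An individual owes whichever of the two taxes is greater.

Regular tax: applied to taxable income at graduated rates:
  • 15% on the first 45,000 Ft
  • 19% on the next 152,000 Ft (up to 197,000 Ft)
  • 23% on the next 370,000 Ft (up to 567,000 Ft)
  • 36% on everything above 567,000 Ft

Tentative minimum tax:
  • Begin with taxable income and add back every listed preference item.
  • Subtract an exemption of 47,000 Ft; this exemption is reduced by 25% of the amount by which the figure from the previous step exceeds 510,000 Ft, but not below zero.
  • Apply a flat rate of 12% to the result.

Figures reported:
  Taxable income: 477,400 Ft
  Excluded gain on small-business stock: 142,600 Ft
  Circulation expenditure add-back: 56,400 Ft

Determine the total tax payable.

100,122 Ft

Regular tax:
  45,000 Ft × 15% = 6,750 Ft
  152,000 Ft × 19% = 28,880 Ft
  280,400 Ft × 23% = 64,492 Ft
  → 100,122 Ft

Tentative minimum tax:
  Adjusted income: 477,400 Ft + 142,600 Ft + 56,400 Ft = 676,400 Ft
  Exemption: 47,000 Ft − 25% × (676,400 Ft − 510,000 Ft) = 47,000 Ft − 41,600 Ft = 5,400 Ft
  Base: 676,400 Ft − 5,400 Ft = 671,000 Ft
  671,000 Ft × 12% = 80,520 Ft

100,122 Ft > 80,520 Ft, so the regular tax governs.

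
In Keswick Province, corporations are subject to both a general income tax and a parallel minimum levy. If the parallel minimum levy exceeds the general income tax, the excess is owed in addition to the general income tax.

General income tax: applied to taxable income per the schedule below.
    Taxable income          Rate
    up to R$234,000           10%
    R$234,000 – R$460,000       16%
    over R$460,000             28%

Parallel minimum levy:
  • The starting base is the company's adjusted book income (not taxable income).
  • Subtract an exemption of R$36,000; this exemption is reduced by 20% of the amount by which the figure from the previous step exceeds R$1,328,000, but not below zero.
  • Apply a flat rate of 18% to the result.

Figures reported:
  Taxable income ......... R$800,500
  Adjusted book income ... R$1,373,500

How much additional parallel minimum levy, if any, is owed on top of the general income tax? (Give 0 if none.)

Parallel minimum levy:
  Base (adjusted book income): R$1,373,500
  Exemption: R$36,000 − 20% × (R$1,373,500 − R$1,328,000) = R$36,000 − R$9,100 = R$26,900
  Base: R$1,373,500 − R$26,900 = R$1,346,600
  R$1,346,600 × 18% = R$242,388

General income tax:
  R$234,000 × 10% = R$23,400
  R$226,000 × 16% = R$36,160
  R$340,500 × 28% = R$95,340
  → R$154,900

Excess of parallel minimum levy over general income tax: R$242,388 − R$154,900 = R$87,488.

R$87,488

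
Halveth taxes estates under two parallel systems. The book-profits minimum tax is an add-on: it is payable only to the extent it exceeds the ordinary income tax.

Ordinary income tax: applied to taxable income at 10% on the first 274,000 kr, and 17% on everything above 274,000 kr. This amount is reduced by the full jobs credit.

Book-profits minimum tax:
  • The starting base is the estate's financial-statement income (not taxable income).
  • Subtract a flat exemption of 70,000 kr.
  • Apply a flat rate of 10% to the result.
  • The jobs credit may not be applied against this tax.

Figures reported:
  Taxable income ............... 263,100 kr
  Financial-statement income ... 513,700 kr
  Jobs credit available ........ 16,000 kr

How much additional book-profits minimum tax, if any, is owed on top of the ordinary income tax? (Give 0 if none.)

34,060 kr

Ordinary income tax:
  263,100 kr × 10% = 26,310 kr
  Less jobs credit 16,000 kr → 10,310 kr

Book-profits minimum tax:
  Base (financial-statement income): 513,700 kr
  Less exemption 70,000 kr → base 443,700 kr
  443,700 kr × 10% = 44,370 kr

Excess of book-profits minimum tax over ordinary income tax: 44,370 kr − 10,310 kr = 34,060 kr.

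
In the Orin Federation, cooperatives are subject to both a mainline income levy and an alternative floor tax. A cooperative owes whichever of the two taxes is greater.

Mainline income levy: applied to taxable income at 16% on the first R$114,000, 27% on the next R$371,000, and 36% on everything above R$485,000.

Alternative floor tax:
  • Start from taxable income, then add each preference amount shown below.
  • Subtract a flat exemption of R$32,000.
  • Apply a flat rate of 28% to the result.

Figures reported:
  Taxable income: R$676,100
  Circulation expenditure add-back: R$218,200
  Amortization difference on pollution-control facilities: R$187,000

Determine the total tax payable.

R$293,804

Mainline income levy:
  R$114,000 × 16% = R$18,240
  R$371,000 × 27% = R$100,170
  R$191,100 × 36% = R$68,796
  → R$187,206

Alternative floor tax:
  Adjusted income: R$676,100 + R$218,200 + R$187,000 = R$1,081,300
  Less exemption R$32,000 → base R$1,049,300
  R$1,049,300 × 28% = R$293,804

R$293,804 > R$187,206, so the alternative floor tax is the binding amount.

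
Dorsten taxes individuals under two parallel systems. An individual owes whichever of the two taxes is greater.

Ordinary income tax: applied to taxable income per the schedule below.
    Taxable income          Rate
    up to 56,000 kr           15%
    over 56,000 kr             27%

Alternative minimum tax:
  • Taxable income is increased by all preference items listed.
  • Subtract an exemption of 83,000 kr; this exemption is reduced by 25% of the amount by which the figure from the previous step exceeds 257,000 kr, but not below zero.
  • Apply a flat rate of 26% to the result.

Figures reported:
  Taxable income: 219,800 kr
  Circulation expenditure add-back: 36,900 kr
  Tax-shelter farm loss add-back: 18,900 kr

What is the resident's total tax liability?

Alternative minimum tax:
  Adjusted income: 219,800 kr + 36,900 kr + 18,900 kr = 275,600 kr
  Exemption: 83,000 kr − 25% × (275,600 kr − 257,000 kr) = 83,000 kr − 4,650 kr = 78,350 kr
  Base: 275,600 kr − 78,350 kr = 197,250 kr
  197,250 kr × 26% = 51,285 kr

Ordinary income tax:
  56,000 kr × 15% = 8,400 kr
  163,800 kr × 27% = 44,226 kr
  → 52,626 kr

52,626 kr > 51,285 kr, so the ordinary income tax governs.

52,626 kr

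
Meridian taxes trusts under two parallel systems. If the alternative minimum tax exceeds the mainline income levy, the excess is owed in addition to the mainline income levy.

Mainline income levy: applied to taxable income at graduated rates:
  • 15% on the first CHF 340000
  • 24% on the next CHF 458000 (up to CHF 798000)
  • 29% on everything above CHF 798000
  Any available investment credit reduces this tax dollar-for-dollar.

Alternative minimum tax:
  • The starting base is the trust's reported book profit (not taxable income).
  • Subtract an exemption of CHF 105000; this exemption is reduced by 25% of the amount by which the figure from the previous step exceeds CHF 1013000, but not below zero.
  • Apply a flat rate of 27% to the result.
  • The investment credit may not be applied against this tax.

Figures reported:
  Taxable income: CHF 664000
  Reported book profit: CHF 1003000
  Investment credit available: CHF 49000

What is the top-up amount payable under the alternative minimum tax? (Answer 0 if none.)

CHF 162700

Mainline income levy:
  CHF 340000 × 15% = CHF 51000
  CHF 324000 × 24% = CHF 77760
  → CHF 128760
  Less investment credit CHF 49000 → CHF 79760

Alternative minimum tax:
  Base (reported book profit): CHF 1003000
  Exemption: CHF 1003000 ≤ CHF 1013000, so full CHF 105000 applies
  Base: CHF 1003000 − CHF 105000 = CHF 898000
  CHF 898000 × 27% = CHF 242460

Excess of alternative minimum tax over mainline income levy: CHF 242460 − CHF 79760 = CHF 162700.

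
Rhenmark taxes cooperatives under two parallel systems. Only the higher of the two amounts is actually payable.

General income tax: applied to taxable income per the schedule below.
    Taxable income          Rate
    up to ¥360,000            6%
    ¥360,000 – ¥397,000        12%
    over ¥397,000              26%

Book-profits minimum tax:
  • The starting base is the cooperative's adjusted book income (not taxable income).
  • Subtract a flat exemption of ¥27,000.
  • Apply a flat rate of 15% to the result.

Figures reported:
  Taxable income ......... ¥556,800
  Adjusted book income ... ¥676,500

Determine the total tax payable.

General income tax:
  ¥360,000 × 6% = ¥21,600
  ¥37,000 × 12% = ¥4,440
  ¥159,800 × 26% = ¥41,548
  → ¥67,588

Book-profits minimum tax:
  Base (adjusted book income): ¥676,500
  Less exemption ¥27,000 → base ¥649,500
  ¥649,500 × 15% = ¥97,425

¥97,425 > ¥67,588, so the book-profits minimum tax is the binding amount.

¥97,425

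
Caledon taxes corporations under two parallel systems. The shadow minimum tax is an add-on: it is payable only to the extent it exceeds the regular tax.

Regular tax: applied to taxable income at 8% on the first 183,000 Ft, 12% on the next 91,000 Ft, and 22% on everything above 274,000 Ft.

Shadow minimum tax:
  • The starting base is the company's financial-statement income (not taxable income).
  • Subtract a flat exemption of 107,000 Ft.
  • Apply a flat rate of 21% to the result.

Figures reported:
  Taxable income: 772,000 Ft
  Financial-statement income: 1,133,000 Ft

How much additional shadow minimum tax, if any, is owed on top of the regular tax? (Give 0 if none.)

Regular tax:
  183,000 Ft × 8% = 14,640 Ft
  91,000 Ft × 12% = 10,920 Ft
  498,000 Ft × 22% = 109,560 Ft
  → 135,120 Ft

Shadow minimum tax:
  Base (financial-statement income): 1,133,000 Ft
  Less exemption 107,000 Ft → base 1,026,000 Ft
  1,026,000 Ft × 21% = 215,460 Ft

Excess of shadow minimum tax over regular tax: 215,460 Ft − 135,120 Ft = 80,340 Ft.

80,340 Ft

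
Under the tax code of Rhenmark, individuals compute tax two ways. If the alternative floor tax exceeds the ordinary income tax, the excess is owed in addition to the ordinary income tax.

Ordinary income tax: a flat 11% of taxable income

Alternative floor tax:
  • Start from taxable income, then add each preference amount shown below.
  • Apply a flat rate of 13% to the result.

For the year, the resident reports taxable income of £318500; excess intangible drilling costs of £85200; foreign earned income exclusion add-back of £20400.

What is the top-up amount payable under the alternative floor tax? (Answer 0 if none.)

£20098

Ordinary income tax:
  £318500 × 11% = £35035

Alternative floor tax:
  Adjusted income: £318500 + £85200 + £20400 = £424100
  £424100 × 13% = £55133

Excess of alternative floor tax over ordinary income tax: £55133 − £35035 = £20098.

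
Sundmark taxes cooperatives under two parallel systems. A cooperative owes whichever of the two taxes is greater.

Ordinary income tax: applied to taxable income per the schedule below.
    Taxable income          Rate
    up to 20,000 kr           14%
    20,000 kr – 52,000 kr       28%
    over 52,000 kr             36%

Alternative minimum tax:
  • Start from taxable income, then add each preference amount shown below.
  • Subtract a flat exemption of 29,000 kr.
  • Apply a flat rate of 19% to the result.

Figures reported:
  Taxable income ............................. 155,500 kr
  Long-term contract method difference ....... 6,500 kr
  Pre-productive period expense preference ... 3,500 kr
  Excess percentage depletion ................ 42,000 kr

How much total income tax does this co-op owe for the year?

49,020 kr

Ordinary income tax:
  20,000 kr × 14% = 2,800 kr
  32,000 kr × 28% = 8,960 kr
  103,500 kr × 36% = 37,260 kr
  → 49,020 kr

Alternative minimum tax:
  Adjusted income: 155,500 kr + 6,500 kr + 3,500 kr + 42,000 kr = 207,500 kr
  Less exemption 29,000 kr → base 178,500 kr
  178,500 kr × 19% = 33,915 kr

49,020 kr > 33,915 kr, so the ordinary income tax governs.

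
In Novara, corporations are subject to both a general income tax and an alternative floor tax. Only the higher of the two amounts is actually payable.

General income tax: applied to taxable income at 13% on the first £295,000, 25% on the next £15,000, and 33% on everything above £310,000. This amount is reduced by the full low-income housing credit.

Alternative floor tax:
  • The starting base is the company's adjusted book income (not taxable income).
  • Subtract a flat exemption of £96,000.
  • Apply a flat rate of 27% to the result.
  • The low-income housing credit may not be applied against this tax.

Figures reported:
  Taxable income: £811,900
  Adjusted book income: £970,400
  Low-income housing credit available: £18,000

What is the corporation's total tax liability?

£236,088

General income tax:
  £295,000 × 13% = £38,350
  £15,000 × 25% = £3,750
  £501,900 × 33% = £165,627
  → £207,727
  Less low-income housing credit £18,000 → £189,727

Alternative floor tax:
  Base (adjusted book income): £970,400
  Less exemption £96,000 → base £874,400
  £874,400 × 27% = £236,088

£236,088 > £189,727, so the alternative floor tax is the binding amount.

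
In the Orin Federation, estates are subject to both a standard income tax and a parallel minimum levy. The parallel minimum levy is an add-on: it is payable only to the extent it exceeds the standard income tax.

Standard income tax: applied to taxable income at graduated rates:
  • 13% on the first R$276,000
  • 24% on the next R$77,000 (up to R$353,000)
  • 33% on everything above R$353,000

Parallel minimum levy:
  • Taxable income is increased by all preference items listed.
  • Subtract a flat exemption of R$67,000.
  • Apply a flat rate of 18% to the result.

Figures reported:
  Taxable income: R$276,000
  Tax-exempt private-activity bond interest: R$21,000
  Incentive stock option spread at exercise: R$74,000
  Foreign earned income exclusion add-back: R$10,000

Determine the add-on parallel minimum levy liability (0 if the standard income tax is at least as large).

Parallel minimum levy:
  Adjusted income: R$276,000 + R$21,000 + R$74,000 + R$10,000 = R$381,000
  Less exemption R$67,000 → base R$314,000
  R$314,000 × 18% = R$56,520

Standard income tax:
  R$276,000 × 13% = R$35,880

Excess of parallel minimum levy over standard income tax: R$56,520 − R$35,880 = R$20,640.

R$20,640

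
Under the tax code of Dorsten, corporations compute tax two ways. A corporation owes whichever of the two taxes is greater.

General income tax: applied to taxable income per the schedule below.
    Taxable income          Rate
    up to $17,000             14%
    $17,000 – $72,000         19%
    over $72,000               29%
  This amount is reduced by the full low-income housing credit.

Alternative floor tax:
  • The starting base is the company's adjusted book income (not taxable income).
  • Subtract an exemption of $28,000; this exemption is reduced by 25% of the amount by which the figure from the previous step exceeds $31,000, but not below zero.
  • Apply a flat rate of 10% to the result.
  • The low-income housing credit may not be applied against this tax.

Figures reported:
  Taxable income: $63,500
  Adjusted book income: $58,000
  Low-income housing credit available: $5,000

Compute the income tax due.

General income tax:
  $17,000 × 14% = $2,380
  $46,500 × 19% = $8,835
  → $11,215
  Less low-income housing credit $5,000 → $6,215

Alternative floor tax:
  Base (adjusted book income): $58,000
  Exemption: $28,000 − 25% × ($58,000 − $31,000) = $28,000 − $6,750 = $21,250
  Base: $58,000 − $21,250 = $36,750
  $36,750 × 10% = $3,675

$6,215 > $3,675, so the general income tax governs.

$6,215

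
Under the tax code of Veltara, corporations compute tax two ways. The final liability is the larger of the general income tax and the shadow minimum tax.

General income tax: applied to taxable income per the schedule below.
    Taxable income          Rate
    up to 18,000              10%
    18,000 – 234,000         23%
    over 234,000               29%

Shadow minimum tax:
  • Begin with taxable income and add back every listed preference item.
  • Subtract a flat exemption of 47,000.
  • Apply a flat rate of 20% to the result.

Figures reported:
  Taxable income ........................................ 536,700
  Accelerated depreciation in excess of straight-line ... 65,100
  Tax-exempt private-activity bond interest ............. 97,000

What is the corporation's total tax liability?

Shadow minimum tax:
  Adjusted income: 536,700 + 65,100 + 97,000 = 698,800
  Less exemption 47,000 → base 651,800
  651,800 × 20% = 130,360

General income tax:
  18,000 × 10% = 1,800
  216,000 × 23% = 49,680
  302,700 × 29% = 87,783
  → 139,263

139,263 > 130,360, so the general income tax governs.

139,263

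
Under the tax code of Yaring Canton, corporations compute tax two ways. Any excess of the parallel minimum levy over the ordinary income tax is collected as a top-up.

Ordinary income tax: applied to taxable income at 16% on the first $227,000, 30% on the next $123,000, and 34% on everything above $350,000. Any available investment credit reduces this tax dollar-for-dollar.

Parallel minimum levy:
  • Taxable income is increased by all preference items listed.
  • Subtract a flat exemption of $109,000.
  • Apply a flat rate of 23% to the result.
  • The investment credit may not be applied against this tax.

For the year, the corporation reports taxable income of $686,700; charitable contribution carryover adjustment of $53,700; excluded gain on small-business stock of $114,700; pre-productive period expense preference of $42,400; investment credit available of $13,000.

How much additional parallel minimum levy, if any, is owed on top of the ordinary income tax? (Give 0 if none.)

$6,657

Ordinary income tax:
  $227,000 × 16% = $36,320
  $123,000 × 30% = $36,900
  $336,700 × 34% = $114,478
  → $187,698
  Less investment credit $13,000 → $174,698

Parallel minimum levy:
  Adjusted income: $686,700 + $53,700 + $114,700 + $42,400 = $897,500
  Less exemption $109,000 → base $788,500
  $788,500 × 23% = $181,355

Excess of parallel minimum levy over ordinary income tax: $181,355 − $174,698 = $6,657.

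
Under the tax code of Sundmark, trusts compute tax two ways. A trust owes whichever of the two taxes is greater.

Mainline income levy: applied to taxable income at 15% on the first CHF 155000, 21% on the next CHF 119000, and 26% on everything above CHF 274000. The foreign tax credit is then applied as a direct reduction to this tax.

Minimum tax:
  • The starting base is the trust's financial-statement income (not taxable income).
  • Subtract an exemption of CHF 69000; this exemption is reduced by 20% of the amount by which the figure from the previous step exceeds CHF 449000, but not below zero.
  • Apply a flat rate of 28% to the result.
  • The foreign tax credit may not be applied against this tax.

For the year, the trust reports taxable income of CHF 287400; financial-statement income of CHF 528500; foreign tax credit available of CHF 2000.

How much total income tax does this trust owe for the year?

Minimum tax:
  Base (financial-statement income): CHF 528500
  Exemption: CHF 69000 − 20% × (CHF 528500 − CHF 449000) = CHF 69000 − CHF 15900 = CHF 53100
  Base: CHF 528500 − CHF 53100 = CHF 475400
  CHF 475400 × 28% = CHF 133112

Mainline income levy:
  CHF 155000 × 15% = CHF 23250
  CHF 119000 × 21% = CHF 24990
  CHF 13400 × 26% = CHF 3484
  → CHF 51724
  Less foreign tax credit CHF 2000 → CHF 49724

CHF 133112 > CHF 49724, so the minimum tax is the binding amount.

CHF 133112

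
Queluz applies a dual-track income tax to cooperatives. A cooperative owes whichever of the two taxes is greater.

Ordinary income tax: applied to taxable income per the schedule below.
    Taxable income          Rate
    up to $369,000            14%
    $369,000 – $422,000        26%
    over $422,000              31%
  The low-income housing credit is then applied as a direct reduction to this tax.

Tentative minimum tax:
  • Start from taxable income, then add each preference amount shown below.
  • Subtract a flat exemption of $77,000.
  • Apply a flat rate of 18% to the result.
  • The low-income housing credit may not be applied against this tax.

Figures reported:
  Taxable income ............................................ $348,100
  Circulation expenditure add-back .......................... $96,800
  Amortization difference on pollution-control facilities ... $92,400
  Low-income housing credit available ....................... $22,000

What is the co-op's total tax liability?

Tentative minimum tax:
  Adjusted income: $348,100 + $96,800 + $92,400 = $537,300
  Less exemption $77,000 → base $460,300
  $460,300 × 18% = $82,854

Ordinary income tax:
  $348,100 × 14% = $48,734
  Less low-income housing credit $22,000 → $26,734

$82,854 > $26,734, so the tentative minimum tax is the binding amount.

$82,854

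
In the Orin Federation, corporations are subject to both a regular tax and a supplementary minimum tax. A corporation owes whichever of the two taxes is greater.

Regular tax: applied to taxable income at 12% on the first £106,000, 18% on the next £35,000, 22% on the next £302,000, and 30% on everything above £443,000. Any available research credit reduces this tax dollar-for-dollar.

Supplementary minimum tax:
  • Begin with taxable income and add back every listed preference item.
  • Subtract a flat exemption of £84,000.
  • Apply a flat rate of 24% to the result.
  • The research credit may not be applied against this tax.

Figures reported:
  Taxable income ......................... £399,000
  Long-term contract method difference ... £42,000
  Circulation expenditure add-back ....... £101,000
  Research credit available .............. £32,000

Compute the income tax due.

£109,920

Supplementary minimum tax:
  Adjusted income: £399,000 + £42,000 + £101,000 = £542,000
  Less exemption £84,000 → base £458,000
  £458,000 × 24% = £109,920

Regular tax:
  £106,000 × 12% = £12,720
  £35,000 × 18% = £6,300
  £258,000 × 22% = £56,760
  → £75,780
  Less research credit £32,000 → £43,780

£109,920 > £43,780, so the supplementary minimum tax is the binding amount.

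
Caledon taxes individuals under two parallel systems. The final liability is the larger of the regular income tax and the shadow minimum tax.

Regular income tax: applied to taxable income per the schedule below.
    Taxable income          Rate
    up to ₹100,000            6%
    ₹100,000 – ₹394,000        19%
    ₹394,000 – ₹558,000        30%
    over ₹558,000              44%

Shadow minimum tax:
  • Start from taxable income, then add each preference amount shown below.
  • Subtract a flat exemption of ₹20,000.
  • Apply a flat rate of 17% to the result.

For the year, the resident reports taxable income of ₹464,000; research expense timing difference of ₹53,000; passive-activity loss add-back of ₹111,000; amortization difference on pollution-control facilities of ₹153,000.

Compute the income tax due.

₹129,370

Regular income tax:
  ₹100,000 × 6% = ₹6,000
  ₹294,000 × 19% = ₹55,860
  ₹70,000 × 30% = ₹21,000
  → ₹82,860

Shadow minimum tax:
  Adjusted income: ₹464,000 + ₹53,000 + ₹111,000 + ₹153,000 = ₹781,000
  Less exemption ₹20,000 → base ₹761,000
  ₹761,000 × 17% = ₹129,370

₹129,370 > ₹82,860, so the shadow minimum tax is the binding amount.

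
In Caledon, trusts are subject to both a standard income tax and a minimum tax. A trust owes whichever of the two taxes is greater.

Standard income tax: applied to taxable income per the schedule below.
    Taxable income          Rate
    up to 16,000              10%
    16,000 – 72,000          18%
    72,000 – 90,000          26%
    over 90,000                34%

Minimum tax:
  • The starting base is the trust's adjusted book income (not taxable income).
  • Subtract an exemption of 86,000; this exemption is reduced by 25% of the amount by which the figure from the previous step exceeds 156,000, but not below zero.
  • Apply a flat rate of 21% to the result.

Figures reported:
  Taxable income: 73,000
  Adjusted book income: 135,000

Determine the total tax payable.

Standard income tax:
  16,000 × 10% = 1,600
  56,000 × 18% = 10,080
  1,000 × 26% = 260
  → 11,940

Minimum tax:
  Base (adjusted book income): 135,000
  Exemption: 135,000 ≤ 156,000, so full 86,000 applies
  Base: 135,000 − 86,000 = 49,000
  49,000 × 21% = 10,290

11,940 > 10,290, so the standard income tax governs.

11,940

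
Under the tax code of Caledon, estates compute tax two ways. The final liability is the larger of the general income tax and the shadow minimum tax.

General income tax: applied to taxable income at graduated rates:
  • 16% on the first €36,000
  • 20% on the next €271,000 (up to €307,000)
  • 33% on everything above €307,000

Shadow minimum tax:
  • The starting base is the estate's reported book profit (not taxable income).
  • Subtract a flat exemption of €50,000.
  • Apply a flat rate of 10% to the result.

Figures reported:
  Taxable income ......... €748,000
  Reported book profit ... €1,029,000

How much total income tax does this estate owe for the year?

€205,490

General income tax:
  €36,000 × 16% = €5,760
  €271,000 × 20% = €54,200
  €441,000 × 33% = €145,530
  → €205,490

Shadow minimum tax:
  Base (reported book profit): €1,029,000
  Less exemption €50,000 → base €979,000
  €979,000 × 10% = €97,900

€205,490 > €97,900, so the general income tax governs.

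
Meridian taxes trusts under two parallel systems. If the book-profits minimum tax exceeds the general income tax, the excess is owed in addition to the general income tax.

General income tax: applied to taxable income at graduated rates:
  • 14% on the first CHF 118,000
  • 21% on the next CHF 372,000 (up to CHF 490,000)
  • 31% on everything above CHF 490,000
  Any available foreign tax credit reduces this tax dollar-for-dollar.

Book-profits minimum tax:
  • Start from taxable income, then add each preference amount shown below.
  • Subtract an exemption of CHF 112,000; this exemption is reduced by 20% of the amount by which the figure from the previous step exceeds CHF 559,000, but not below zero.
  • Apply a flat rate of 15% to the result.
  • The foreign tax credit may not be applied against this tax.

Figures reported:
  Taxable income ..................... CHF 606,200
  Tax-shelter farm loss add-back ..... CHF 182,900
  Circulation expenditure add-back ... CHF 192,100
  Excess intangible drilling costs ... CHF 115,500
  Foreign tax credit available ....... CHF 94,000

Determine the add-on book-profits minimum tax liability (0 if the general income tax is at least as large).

CHF 127,174

General income tax:
  CHF 118,000 × 14% = CHF 16,520
  CHF 372,000 × 21% = CHF 78,120
  CHF 116,200 × 31% = CHF 36,022
  → CHF 130,662
  Less foreign tax credit CHF 94,000 → CHF 36,662

Book-profits minimum tax:
  Adjusted income: CHF 606,200 + CHF 182,900 + CHF 192,100 + CHF 115,500 = CHF 1,096,700
  Exemption: CHF 112,000 − 20% × (CHF 1,096,700 − CHF 559,000) = CHF 112,000 − CHF 107,540 = CHF 4,460
  Base: CHF 1,096,700 − CHF 4,460 = CHF 1,092,240
  CHF 1,092,240 × 15% = CHF 163,836

Excess of book-profits minimum tax over general income tax: CHF 163,836 − CHF 36,662 = CHF 127,174.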